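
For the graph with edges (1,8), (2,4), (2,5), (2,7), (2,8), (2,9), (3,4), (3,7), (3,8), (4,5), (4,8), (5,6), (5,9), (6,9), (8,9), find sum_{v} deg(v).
30 (handshake: sum of degrees = 2|E| = 2 x 15 = 30)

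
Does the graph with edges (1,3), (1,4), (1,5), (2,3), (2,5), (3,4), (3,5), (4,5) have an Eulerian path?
Yes (the graph is connected and exactly 2 vertices have odd degree: {1, 4}; any Eulerian path must start and end at those)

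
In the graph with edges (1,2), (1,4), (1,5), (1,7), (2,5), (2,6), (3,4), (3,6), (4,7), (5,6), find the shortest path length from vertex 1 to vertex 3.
2 (path: 1 -> 4 -> 3, 2 edges)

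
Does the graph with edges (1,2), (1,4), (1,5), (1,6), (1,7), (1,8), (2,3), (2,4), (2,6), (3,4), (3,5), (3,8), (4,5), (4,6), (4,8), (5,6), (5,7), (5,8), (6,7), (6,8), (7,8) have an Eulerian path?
Yes — and in fact it has an Eulerian circuit (the graph is connected and all 8 vertices have even degree)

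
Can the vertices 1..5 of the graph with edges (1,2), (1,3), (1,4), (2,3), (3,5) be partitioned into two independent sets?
No (odd cycle of length 3: 3 -> 1 -> 2 -> 3)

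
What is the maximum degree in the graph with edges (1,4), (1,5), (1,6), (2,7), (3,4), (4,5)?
3 (attained at vertices 1, 4)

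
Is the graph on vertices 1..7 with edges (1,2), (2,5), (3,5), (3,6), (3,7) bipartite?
Yes. Partition: {1, 4, 5, 6, 7}, {2, 3}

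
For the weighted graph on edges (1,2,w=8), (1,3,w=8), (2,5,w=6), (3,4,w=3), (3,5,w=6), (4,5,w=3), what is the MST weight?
20 (MST edges: (1,3,w=8), (2,5,w=6), (3,4,w=3), (4,5,w=3); sum of weights 8 + 6 + 3 + 3 = 20)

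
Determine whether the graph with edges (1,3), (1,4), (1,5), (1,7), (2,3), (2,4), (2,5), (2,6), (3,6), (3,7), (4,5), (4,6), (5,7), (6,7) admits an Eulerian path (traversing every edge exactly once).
Yes — and in fact it has an Eulerian circuit (the graph is connected and all 7 vertices have even degree)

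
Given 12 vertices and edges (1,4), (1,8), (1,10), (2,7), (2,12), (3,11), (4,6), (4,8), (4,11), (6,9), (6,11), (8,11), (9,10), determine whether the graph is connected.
No, it has 3 components: {1, 3, 4, 6, 8, 9, 10, 11}, {2, 7, 12}, {5}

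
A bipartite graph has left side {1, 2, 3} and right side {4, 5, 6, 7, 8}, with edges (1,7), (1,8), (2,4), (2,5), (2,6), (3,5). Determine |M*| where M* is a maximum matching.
3 (matching: (1,8), (2,6), (3,5); upper bound min(|L|,|R|) = min(3,5) = 3)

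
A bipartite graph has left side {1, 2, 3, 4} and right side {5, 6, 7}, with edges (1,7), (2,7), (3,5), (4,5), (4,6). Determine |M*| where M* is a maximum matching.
3 (matching: (1,7), (3,5), (4,6); upper bound min(|L|,|R|) = min(4,3) = 3)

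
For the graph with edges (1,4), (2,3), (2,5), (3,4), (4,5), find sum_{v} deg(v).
10 (handshake: sum of degrees = 2|E| = 2 x 5 = 10)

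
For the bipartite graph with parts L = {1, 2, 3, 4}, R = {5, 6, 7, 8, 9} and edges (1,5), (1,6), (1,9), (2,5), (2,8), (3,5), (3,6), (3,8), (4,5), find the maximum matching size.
4 (matching: (1,9), (2,8), (3,6), (4,5); upper bound min(|L|,|R|) = min(4,5) = 4)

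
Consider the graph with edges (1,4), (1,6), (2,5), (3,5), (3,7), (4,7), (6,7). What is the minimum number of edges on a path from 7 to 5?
2 (path: 7 -> 3 -> 5, 2 edges)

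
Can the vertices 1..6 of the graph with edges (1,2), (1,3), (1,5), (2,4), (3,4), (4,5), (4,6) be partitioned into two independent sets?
Yes. Partition: {1, 4}, {2, 3, 5, 6}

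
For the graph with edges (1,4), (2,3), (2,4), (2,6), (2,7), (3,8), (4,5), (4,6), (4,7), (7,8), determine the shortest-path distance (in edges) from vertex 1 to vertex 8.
3 (path: 1 -> 4 -> 7 -> 8, 3 edges)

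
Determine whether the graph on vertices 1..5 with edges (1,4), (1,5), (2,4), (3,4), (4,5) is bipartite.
No (odd cycle of length 3: 5 -> 1 -> 4 -> 5)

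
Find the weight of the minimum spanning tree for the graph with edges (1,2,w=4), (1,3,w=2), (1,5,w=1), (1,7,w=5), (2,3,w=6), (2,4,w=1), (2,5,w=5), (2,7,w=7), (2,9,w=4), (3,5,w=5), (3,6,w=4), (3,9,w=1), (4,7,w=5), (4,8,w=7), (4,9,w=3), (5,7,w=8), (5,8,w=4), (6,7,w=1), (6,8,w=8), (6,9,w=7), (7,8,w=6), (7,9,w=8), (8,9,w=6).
17 (MST edges: (1,3,w=2), (1,5,w=1), (2,4,w=1), (3,6,w=4), (3,9,w=1), (4,9,w=3), (5,8,w=4), (6,7,w=1); sum of weights 2 + 1 + 1 + 4 + 1 + 3 + 4 + 1 = 17)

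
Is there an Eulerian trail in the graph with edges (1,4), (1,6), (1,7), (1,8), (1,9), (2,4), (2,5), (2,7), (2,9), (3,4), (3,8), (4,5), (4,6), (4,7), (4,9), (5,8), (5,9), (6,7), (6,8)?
Yes (the graph is connected and exactly 2 vertices have odd degree: {1, 4}; any Eulerian path must start and end at those)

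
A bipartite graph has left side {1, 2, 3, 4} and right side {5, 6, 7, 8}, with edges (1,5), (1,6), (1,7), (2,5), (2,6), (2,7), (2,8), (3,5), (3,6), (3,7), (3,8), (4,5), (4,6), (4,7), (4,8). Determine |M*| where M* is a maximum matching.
4 (matching: (1,7), (2,8), (3,6), (4,5); upper bound min(|L|,|R|) = min(4,4) = 4)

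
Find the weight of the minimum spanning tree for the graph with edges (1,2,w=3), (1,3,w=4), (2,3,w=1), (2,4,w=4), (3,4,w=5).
8 (MST edges: (1,2,w=3), (2,3,w=1), (2,4,w=4); sum of weights 3 + 1 + 4 = 8)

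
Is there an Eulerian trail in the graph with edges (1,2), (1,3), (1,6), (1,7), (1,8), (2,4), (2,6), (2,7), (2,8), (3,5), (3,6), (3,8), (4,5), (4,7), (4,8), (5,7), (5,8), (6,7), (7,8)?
Yes (the graph is connected and exactly 2 vertices have odd degree: {1, 2}; any Eulerian path must start and end at those)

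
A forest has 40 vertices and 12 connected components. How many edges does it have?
28 (Each of the 12 component trees on V_i vertices has V_i - 1 edges; summing gives V - C = 40 - 12 = 28)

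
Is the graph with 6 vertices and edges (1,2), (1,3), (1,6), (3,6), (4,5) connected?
No, it has 2 components: {1, 2, 3, 6}, {4, 5}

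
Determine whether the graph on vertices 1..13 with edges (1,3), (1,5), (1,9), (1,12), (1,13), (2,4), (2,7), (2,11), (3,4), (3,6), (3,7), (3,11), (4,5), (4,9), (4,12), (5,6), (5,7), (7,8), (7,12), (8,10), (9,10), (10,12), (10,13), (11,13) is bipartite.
Yes. Partition: {1, 4, 6, 7, 10, 11}, {2, 3, 5, 8, 9, 12, 13}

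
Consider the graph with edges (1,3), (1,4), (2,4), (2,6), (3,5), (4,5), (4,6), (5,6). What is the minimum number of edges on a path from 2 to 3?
3 (path: 2 -> 6 -> 5 -> 3, 3 edges)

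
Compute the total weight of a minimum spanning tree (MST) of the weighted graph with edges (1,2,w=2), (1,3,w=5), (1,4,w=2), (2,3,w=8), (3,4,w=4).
8 (MST edges: (1,2,w=2), (1,4,w=2), (3,4,w=4); sum of weights 2 + 2 + 4 = 8)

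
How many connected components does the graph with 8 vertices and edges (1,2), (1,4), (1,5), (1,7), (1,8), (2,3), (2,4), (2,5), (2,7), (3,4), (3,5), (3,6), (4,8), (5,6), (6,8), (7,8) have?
1 (components: {1, 2, 3, 4, 5, 6, 7, 8})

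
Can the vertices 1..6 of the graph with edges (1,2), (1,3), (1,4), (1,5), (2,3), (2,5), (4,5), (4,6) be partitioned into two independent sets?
No (odd cycle of length 3: 5 -> 1 -> 4 -> 5)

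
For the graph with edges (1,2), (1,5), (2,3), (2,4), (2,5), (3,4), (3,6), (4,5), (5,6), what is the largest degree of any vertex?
4 (attained at vertices 2, 5)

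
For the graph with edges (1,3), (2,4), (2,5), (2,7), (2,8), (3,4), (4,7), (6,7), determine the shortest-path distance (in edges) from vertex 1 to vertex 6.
4 (path: 1 -> 3 -> 4 -> 7 -> 6, 4 edges)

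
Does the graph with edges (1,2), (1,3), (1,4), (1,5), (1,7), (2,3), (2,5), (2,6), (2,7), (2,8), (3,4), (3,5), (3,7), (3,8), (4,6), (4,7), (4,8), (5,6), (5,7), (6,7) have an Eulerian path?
No (4 vertices have odd degree: {1, 4, 5, 8}; Eulerian path requires 0 or 2)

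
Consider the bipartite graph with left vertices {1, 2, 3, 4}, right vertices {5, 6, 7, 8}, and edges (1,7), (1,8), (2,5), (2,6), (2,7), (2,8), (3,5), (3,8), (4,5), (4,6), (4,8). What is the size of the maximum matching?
4 (matching: (1,8), (2,7), (3,5), (4,6); upper bound min(|L|,|R|) = min(4,4) = 4)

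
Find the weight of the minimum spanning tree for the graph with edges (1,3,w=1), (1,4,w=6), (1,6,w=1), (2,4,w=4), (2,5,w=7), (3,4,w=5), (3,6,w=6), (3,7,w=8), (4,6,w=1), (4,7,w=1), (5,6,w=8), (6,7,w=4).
15 (MST edges: (1,3,w=1), (1,6,w=1), (2,4,w=4), (2,5,w=7), (4,6,w=1), (4,7,w=1); sum of weights 1 + 1 + 4 + 7 + 1 + 1 = 15)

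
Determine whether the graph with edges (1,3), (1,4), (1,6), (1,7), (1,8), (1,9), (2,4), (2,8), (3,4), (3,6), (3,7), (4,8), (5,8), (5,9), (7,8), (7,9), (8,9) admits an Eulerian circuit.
Yes (the graph is connected and all 9 vertices have even degree)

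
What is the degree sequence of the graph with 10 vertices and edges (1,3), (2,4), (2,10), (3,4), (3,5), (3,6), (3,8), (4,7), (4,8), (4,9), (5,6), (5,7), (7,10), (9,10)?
[5, 5, 3, 3, 3, 2, 2, 2, 2, 1] (degrees: deg(1)=1, deg(2)=2, deg(3)=5, deg(4)=5, deg(5)=3, deg(6)=2, deg(7)=3, deg(8)=2, deg(9)=2, deg(10)=3)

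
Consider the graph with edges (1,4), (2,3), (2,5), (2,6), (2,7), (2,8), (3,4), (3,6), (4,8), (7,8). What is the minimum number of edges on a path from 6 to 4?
2 (path: 6 -> 3 -> 4, 2 edges)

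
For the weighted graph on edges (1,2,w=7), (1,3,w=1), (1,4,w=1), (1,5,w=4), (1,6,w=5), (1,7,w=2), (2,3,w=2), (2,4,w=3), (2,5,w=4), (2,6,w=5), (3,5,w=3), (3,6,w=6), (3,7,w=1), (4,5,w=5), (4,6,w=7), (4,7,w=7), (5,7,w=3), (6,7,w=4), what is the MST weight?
12 (MST edges: (1,3,w=1), (1,4,w=1), (2,3,w=2), (3,5,w=3), (3,7,w=1), (6,7,w=4); sum of weights 1 + 1 + 2 + 3 + 1 + 4 = 12)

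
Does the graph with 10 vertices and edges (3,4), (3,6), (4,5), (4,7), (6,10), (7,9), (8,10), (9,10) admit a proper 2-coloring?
Yes. Partition: {1, 2, 3, 5, 7, 10}, {4, 6, 8, 9}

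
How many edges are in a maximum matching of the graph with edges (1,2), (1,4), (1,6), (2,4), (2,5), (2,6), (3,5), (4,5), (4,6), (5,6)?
3 (matching: (1,4), (2,6), (3,5); upper bound floor(n/2) = floor(6/2) = 3)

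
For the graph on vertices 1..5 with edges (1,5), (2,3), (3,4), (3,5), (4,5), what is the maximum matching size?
2 (matching: (1,5), (3,4); upper bound floor(n/2) = floor(5/2) = 2)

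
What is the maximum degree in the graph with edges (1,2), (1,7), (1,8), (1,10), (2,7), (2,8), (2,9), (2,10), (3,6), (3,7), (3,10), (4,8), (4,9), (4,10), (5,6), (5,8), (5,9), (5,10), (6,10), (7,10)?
7 (attained at vertex 10)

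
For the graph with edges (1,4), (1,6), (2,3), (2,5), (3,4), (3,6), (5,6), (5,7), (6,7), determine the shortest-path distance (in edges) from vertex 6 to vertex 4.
2 (path: 6 -> 3 -> 4, 2 edges)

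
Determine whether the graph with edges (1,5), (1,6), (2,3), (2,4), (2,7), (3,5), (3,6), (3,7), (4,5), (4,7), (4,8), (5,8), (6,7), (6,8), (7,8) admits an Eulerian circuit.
No (2 vertices have odd degree: {2, 7}; Eulerian circuit requires 0)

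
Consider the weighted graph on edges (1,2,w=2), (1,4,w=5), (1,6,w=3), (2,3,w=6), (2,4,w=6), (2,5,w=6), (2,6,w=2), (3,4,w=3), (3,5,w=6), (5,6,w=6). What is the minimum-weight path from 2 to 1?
2 (path: 2 -> 1; weights 2 = 2)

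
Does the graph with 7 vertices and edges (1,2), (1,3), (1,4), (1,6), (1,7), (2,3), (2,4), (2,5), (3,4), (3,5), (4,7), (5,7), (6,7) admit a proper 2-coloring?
No (odd cycle of length 3: 2 -> 1 -> 3 -> 2)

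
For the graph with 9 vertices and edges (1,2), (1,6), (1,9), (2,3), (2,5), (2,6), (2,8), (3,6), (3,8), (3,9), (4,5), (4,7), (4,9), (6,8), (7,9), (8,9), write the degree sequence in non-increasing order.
[5, 5, 4, 4, 4, 3, 3, 2, 2] (degrees: deg(1)=3, deg(2)=5, deg(3)=4, deg(4)=3, deg(5)=2, deg(6)=4, deg(7)=2, deg(8)=4, deg(9)=5)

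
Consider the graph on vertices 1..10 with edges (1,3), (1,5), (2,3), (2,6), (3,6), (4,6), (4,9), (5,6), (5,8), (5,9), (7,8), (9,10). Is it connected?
Yes (BFS from 1 visits [1, 3, 5, 2, 6, 8, 9, 4, 7, 10] — all 10 vertices reached)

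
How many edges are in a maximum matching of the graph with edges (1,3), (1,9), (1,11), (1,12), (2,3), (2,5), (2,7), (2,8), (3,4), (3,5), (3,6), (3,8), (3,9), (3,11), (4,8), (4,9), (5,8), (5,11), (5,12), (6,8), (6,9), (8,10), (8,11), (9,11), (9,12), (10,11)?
6 (matching: (1,11), (2,7), (3,6), (4,9), (5,12), (8,10); upper bound floor(n/2) = floor(12/2) = 6)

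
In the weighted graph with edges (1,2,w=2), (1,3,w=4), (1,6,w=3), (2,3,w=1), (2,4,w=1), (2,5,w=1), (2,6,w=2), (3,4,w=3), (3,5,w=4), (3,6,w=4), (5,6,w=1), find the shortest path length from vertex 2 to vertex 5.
1 (path: 2 -> 5; weights 1 = 1)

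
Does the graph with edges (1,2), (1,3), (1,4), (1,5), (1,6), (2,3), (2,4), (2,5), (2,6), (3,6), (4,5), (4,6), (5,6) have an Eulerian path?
No (4 vertices have odd degree: {1, 2, 3, 6}; Eulerian path requires 0 or 2)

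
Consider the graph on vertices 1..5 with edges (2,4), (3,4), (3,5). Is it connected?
No, it has 2 components: {1}, {2, 3, 4, 5}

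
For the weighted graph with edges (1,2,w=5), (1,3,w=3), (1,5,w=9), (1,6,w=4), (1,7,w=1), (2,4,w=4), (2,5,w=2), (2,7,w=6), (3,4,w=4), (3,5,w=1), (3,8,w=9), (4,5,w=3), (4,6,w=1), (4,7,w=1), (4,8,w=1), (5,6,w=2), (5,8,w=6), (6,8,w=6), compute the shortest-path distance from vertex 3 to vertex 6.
3 (path: 3 -> 5 -> 6; weights 1 + 2 = 3)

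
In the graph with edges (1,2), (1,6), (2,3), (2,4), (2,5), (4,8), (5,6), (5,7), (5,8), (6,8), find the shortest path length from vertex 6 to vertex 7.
2 (path: 6 -> 5 -> 7, 2 edges)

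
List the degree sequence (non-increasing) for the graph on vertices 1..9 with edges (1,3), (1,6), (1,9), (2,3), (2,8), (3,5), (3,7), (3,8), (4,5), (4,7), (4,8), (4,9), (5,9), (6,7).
[5, 4, 3, 3, 3, 3, 3, 2, 2] (degrees: deg(1)=3, deg(2)=2, deg(3)=5, deg(4)=4, deg(5)=3, deg(6)=2, deg(7)=3, deg(8)=3, deg(9)=3)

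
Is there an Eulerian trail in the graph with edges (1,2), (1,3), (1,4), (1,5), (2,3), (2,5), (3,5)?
No (4 vertices have odd degree: {2, 3, 4, 5}; Eulerian path requires 0 or 2)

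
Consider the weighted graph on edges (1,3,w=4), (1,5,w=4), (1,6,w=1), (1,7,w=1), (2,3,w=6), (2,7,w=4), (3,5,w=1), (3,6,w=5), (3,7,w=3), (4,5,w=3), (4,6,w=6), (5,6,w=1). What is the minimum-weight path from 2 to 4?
10 (path: 2 -> 3 -> 5 -> 4; weights 6 + 1 + 3 = 10)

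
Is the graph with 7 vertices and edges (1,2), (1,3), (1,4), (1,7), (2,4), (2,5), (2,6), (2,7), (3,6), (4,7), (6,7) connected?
Yes (BFS from 1 visits [1, 2, 3, 4, 7, 5, 6] — all 7 vertices reached)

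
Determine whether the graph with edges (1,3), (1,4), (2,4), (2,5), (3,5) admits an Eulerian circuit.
Yes (the graph is connected and all 5 vertices have even degree)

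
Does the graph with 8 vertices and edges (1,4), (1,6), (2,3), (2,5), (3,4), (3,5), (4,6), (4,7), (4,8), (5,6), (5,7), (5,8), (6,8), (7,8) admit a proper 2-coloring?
No (odd cycle of length 3: 4 -> 1 -> 6 -> 4)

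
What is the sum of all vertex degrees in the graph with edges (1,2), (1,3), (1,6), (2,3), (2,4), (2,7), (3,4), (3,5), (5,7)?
18 (handshake: sum of degrees = 2|E| = 2 x 9 = 18)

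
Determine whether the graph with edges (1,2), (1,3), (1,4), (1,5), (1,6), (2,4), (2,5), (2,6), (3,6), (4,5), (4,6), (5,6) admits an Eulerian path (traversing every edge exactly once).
Yes (the graph is connected and exactly 2 vertices have odd degree: {1, 6}; any Eulerian path must start and end at those)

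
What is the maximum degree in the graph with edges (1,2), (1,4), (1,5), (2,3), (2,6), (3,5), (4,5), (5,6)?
4 (attained at vertex 5)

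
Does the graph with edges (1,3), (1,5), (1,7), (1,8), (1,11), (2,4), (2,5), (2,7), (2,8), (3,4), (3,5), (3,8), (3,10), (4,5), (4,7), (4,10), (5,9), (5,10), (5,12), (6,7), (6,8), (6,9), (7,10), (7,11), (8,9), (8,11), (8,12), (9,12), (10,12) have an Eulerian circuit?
No (8 vertices have odd degree: {1, 3, 4, 5, 6, 8, 10, 11}; Eulerian circuit requires 0)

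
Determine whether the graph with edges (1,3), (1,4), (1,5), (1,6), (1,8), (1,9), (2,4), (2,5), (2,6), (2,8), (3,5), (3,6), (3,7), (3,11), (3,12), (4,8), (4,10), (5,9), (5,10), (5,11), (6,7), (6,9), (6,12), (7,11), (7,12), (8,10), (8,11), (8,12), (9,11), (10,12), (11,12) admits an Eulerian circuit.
Yes (the graph is connected and all 12 vertices have even degree)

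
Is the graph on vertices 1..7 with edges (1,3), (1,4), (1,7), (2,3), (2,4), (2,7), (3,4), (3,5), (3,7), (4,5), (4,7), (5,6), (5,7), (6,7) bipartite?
No (odd cycle of length 3: 3 -> 1 -> 4 -> 3)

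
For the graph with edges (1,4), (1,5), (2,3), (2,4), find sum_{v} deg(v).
8 (handshake: sum of degrees = 2|E| = 2 x 4 = 8)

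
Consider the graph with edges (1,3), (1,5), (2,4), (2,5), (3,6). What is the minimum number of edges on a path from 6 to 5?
3 (path: 6 -> 3 -> 1 -> 5, 3 edges)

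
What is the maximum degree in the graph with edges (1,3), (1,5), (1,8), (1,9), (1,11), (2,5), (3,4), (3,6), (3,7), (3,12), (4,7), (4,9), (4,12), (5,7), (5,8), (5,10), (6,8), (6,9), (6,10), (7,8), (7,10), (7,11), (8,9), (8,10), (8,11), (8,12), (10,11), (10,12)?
8 (attained at vertex 8)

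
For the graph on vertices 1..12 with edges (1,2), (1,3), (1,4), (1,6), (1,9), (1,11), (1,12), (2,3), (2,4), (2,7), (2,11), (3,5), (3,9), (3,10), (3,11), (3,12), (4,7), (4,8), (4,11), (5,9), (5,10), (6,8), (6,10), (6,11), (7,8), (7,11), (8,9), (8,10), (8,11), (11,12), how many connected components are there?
1 (components: {1, 2, 3, 4, 5, 6, 7, 8, 9, 10, 11, 12})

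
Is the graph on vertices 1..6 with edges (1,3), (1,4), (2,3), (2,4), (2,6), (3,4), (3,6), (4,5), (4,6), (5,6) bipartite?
No (odd cycle of length 3: 3 -> 1 -> 4 -> 3)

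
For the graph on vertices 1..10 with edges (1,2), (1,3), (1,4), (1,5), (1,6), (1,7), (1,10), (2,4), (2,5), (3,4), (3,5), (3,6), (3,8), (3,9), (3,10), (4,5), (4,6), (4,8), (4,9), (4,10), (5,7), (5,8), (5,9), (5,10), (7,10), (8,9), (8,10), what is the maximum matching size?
5 (matching: (1,7), (2,5), (3,9), (4,6), (8,10); upper bound floor(n/2) = floor(10/2) = 5)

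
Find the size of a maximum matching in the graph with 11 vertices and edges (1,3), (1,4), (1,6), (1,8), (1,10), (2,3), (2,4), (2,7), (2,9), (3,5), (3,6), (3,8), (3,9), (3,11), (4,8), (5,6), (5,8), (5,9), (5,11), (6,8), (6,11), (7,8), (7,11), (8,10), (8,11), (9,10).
5 (matching: (1,6), (2,9), (3,5), (7,11), (8,10); upper bound floor(n/2) = floor(11/2) = 5)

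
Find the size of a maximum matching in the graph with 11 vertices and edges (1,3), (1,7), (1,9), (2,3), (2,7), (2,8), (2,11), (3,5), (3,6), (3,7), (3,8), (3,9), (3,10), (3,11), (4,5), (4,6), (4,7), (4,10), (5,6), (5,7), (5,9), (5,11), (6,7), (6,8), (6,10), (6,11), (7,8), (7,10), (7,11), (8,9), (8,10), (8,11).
5 (matching: (1,9), (3,11), (4,10), (5,6), (7,8); upper bound floor(n/2) = floor(11/2) = 5)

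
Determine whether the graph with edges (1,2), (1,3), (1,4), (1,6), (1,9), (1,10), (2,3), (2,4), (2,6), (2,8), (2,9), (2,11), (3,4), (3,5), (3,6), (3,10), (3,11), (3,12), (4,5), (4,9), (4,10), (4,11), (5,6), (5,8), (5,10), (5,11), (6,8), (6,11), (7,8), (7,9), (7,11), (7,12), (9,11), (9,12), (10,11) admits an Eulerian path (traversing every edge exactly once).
No (4 vertices have odd degree: {2, 4, 10, 12}; Eulerian path requires 0 or 2)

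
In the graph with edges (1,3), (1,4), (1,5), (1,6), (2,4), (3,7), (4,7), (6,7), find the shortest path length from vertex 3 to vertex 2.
3 (path: 3 -> 7 -> 4 -> 2, 3 edges)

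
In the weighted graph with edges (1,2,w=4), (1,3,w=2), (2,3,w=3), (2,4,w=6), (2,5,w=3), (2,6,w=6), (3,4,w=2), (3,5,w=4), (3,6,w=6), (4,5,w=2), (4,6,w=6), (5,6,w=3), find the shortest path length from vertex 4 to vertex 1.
4 (path: 4 -> 3 -> 1; weights 2 + 2 = 4)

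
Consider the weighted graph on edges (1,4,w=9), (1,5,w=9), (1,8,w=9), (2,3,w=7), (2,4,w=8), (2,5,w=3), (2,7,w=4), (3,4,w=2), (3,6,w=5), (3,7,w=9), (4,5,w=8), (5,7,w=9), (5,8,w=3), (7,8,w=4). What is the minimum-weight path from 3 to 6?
5 (path: 3 -> 6; weights 5 = 5)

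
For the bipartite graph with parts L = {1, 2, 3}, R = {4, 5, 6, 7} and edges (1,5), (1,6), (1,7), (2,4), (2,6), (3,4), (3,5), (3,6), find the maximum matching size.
3 (matching: (1,7), (2,6), (3,5); upper bound min(|L|,|R|) = min(3,4) = 3)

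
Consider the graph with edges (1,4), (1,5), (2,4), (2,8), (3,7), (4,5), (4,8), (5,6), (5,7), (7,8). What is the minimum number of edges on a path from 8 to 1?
2 (path: 8 -> 4 -> 1, 2 edges)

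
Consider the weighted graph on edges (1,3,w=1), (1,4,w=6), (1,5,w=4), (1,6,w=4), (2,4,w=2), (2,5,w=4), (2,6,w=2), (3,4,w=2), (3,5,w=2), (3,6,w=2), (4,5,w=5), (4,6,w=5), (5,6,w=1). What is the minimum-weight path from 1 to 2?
5 (path: 1 -> 3 -> 4 -> 2; weights 1 + 2 + 2 = 5)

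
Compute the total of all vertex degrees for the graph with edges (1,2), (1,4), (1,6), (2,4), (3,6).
10 (handshake: sum of degrees = 2|E| = 2 x 5 = 10)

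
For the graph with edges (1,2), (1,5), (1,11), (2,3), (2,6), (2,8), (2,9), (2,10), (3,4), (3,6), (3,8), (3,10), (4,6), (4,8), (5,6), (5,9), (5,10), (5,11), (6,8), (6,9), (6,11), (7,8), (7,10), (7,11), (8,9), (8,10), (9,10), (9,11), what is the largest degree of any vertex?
7 (attained at vertices 6, 8)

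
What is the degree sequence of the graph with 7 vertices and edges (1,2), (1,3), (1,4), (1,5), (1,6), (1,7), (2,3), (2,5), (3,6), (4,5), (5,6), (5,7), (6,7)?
[6, 5, 4, 3, 3, 3, 2] (degrees: deg(1)=6, deg(2)=3, deg(3)=3, deg(4)=2, deg(5)=5, deg(6)=4, deg(7)=3)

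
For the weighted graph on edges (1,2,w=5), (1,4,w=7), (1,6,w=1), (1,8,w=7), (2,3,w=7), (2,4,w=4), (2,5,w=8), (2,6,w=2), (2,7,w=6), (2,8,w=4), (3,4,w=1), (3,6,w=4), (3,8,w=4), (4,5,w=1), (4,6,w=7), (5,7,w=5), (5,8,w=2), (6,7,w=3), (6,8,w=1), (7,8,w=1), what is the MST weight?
9 (MST edges: (1,6,w=1), (2,6,w=2), (3,4,w=1), (4,5,w=1), (5,8,w=2), (6,8,w=1), (7,8,w=1); sum of weights 1 + 2 + 1 + 1 + 2 + 1 + 1 = 9)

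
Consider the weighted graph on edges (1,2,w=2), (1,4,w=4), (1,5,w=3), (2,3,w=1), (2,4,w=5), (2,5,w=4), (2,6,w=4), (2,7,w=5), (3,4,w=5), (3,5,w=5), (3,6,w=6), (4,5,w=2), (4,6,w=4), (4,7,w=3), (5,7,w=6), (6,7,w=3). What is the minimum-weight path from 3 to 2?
1 (path: 3 -> 2; weights 1 = 1)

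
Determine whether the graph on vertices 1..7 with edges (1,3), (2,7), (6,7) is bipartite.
Yes. Partition: {1, 2, 4, 5, 6}, {3, 7}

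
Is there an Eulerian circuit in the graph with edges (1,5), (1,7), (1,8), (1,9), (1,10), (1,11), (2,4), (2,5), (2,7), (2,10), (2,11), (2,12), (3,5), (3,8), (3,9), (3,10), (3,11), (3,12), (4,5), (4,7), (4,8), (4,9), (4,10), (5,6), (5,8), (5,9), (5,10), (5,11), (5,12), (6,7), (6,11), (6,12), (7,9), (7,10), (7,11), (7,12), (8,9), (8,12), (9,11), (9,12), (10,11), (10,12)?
Yes (the graph is connected and all 12 vertices have even degree)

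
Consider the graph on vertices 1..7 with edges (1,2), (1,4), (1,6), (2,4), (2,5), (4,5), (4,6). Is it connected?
No, it has 3 components: {1, 2, 4, 5, 6}, {3}, {7}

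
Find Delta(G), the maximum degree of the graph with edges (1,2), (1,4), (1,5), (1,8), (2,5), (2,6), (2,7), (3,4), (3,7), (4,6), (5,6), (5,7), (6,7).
4 (attained at vertices 1, 2, 5, 6, 7)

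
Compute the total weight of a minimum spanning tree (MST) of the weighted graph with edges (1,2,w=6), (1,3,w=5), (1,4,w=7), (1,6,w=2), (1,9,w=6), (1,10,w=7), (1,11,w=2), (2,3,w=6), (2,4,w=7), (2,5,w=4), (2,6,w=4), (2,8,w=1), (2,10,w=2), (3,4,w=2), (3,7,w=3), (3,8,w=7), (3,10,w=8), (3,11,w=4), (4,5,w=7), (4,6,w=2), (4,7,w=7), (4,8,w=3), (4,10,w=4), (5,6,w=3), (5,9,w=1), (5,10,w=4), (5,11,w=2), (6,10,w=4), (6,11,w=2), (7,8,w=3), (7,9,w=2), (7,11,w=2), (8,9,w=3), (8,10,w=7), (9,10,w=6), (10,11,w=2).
18 (MST edges: (1,6,w=2), (1,11,w=2), (2,8,w=1), (2,10,w=2), (3,4,w=2), (4,6,w=2), (5,9,w=1), (5,11,w=2), (7,9,w=2), (10,11,w=2); sum of weights 2 + 2 + 1 + 2 + 2 + 2 + 1 + 2 + 2 + 2 = 18)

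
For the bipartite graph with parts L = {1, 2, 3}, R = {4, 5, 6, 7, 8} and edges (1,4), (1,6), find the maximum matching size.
1 (matching: (1,6); upper bound min(|L|,|R|) = min(3,5) = 3)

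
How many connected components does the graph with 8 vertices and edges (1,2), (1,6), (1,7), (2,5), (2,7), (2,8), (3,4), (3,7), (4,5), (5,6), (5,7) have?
1 (components: {1, 2, 3, 4, 5, 6, 7, 8})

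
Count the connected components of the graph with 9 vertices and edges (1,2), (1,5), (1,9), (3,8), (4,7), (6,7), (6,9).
2 (components: {1, 2, 4, 5, 6, 7, 9}, {3, 8})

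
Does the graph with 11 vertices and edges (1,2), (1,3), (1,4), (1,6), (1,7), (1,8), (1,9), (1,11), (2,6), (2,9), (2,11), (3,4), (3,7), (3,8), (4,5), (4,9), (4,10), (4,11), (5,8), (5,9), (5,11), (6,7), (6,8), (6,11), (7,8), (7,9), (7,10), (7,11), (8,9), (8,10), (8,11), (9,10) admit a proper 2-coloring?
No (odd cycle of length 3: 8 -> 1 -> 7 -> 8)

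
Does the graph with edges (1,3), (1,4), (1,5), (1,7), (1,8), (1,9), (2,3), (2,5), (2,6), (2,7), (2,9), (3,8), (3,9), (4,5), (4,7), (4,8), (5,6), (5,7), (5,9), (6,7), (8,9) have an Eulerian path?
No (4 vertices have odd degree: {2, 6, 7, 9}; Eulerian path requires 0 or 2)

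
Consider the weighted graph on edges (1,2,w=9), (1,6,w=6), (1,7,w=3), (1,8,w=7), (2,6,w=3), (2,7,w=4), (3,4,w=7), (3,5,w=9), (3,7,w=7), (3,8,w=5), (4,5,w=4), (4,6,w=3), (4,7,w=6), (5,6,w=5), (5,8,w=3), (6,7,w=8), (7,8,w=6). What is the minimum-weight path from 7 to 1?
3 (path: 7 -> 1; weights 3 = 3)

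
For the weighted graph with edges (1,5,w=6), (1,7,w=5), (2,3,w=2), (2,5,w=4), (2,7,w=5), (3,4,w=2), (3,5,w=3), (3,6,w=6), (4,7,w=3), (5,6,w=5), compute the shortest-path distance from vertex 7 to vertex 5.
8 (path: 7 -> 4 -> 3 -> 5; weights 3 + 2 + 3 = 8)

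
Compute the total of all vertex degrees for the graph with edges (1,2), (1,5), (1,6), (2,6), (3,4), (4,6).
12 (handshake: sum of degrees = 2|E| = 2 x 6 = 12)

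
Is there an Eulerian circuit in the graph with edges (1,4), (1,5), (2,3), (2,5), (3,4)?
Yes (the graph is connected and all 5 vertices have even degree)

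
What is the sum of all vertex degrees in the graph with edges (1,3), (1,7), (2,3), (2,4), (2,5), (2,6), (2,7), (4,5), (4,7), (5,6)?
20 (handshake: sum of degrees = 2|E| = 2 x 10 = 20)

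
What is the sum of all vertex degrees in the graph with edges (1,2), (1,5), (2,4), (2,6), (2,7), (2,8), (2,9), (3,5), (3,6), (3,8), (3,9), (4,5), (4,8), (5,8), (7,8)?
30 (handshake: sum of degrees = 2|E| = 2 x 15 = 30)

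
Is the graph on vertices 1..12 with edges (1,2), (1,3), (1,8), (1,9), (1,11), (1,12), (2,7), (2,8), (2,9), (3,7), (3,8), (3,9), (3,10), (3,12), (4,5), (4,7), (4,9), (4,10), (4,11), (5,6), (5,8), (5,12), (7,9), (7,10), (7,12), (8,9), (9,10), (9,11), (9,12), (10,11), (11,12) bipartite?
No (odd cycle of length 3: 12 -> 1 -> 3 -> 12)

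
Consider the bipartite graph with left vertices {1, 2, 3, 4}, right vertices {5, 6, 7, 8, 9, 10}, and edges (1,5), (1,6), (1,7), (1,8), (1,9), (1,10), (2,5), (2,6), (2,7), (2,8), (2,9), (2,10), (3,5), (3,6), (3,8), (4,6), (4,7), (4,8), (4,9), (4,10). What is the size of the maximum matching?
4 (matching: (1,10), (2,9), (3,8), (4,7); upper bound min(|L|,|R|) = min(4,6) = 4)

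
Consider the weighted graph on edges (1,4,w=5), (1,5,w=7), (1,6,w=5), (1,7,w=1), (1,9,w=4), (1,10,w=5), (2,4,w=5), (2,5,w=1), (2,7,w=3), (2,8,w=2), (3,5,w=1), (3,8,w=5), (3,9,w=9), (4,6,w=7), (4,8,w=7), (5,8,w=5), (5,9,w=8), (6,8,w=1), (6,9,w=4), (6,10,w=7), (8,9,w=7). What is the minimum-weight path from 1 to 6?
5 (path: 1 -> 6; weights 5 = 5)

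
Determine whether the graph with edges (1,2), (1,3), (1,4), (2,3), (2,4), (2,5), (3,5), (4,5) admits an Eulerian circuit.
No (4 vertices have odd degree: {1, 3, 4, 5}; Eulerian circuit requires 0)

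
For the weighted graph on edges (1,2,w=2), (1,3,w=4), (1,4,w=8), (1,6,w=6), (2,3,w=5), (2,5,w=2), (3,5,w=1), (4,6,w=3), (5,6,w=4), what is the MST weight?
12 (MST edges: (1,2,w=2), (2,5,w=2), (3,5,w=1), (4,6,w=3), (5,6,w=4); sum of weights 2 + 2 + 1 + 3 + 4 = 12)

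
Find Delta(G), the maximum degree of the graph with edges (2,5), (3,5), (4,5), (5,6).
4 (attained at vertex 5)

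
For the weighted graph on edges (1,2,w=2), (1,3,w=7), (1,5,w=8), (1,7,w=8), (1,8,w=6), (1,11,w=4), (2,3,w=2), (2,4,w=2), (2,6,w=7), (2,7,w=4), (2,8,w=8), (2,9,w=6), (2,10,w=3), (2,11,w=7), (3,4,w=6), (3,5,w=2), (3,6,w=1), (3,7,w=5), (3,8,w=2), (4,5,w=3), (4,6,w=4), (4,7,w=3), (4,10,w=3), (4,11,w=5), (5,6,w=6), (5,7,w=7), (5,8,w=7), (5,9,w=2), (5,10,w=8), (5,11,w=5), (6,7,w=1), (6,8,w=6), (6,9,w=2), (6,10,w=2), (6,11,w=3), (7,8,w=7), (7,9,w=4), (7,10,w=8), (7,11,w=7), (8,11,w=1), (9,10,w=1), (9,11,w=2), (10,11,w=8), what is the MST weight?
16 (MST edges: (1,2,w=2), (2,3,w=2), (2,4,w=2), (3,5,w=2), (3,6,w=1), (3,8,w=2), (5,9,w=2), (6,7,w=1), (8,11,w=1), (9,10,w=1); sum of weights 2 + 2 + 2 + 2 + 1 + 2 + 2 + 1 + 1 + 1 = 16)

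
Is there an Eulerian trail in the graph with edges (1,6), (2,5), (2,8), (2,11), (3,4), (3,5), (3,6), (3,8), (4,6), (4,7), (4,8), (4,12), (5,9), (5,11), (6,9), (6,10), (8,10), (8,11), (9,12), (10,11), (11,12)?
No (10 vertices have odd degree: {1, 2, 4, 6, 7, 8, 9, 10, 11, 12}; Eulerian path requires 0 or 2)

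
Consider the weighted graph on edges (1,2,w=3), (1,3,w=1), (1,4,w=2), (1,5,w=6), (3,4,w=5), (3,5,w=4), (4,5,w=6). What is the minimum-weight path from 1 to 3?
1 (path: 1 -> 3; weights 1 = 1)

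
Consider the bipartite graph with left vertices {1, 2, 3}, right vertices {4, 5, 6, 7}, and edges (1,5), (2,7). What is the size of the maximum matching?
2 (matching: (1,5), (2,7); upper bound min(|L|,|R|) = min(3,4) = 3)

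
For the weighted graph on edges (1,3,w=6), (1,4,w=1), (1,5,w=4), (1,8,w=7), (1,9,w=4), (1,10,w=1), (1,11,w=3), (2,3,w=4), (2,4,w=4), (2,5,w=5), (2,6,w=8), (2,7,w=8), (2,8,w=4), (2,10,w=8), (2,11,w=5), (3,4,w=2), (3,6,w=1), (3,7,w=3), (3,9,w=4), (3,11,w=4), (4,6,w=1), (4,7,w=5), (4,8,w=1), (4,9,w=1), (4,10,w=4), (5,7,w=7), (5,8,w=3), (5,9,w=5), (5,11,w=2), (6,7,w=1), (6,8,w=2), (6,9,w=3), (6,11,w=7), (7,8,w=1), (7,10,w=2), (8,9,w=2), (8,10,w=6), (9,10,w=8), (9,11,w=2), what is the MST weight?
15 (MST edges: (1,4,w=1), (1,10,w=1), (2,8,w=4), (3,6,w=1), (4,6,w=1), (4,8,w=1), (4,9,w=1), (5,11,w=2), (6,7,w=1), (9,11,w=2); sum of weights 1 + 1 + 4 + 1 + 1 + 1 + 1 + 2 + 1 + 2 = 15)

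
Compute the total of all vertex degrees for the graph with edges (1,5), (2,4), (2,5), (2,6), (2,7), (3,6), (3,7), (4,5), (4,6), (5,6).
20 (handshake: sum of degrees = 2|E| = 2 x 10 = 20)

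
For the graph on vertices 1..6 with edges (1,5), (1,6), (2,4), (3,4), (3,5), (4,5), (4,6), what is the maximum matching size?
3 (matching: (1,6), (2,4), (3,5); upper bound floor(n/2) = floor(6/2) = 3)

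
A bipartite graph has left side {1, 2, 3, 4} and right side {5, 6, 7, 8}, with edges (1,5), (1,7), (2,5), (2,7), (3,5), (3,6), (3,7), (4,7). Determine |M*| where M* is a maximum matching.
3 (matching: (1,7), (2,5), (3,6); upper bound min(|L|,|R|) = min(4,4) = 4)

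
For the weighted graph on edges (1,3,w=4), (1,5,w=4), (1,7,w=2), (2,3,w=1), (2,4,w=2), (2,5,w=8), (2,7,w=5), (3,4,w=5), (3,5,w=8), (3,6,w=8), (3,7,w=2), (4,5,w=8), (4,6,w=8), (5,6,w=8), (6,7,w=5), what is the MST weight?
16 (MST edges: (1,5,w=4), (1,7,w=2), (2,3,w=1), (2,4,w=2), (3,7,w=2), (6,7,w=5); sum of weights 4 + 2 + 1 + 2 + 2 + 5 = 16)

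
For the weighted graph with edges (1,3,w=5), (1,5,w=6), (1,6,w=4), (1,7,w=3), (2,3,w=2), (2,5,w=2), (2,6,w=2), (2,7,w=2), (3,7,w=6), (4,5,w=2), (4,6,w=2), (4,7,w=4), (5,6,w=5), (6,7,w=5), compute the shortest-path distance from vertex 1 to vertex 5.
6 (path: 1 -> 5; weights 6 = 6)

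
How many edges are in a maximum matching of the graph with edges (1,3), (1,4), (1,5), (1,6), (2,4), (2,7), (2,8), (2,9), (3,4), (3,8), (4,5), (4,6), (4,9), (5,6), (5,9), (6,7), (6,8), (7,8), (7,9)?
4 (matching: (1,5), (2,9), (3,8), (6,7); upper bound floor(n/2) = floor(9/2) = 4)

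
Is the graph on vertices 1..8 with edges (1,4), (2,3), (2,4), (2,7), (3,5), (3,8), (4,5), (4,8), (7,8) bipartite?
Yes. Partition: {1, 2, 5, 6, 8}, {3, 4, 7}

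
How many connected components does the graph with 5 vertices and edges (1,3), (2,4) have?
3 (components: {1, 3}, {2, 4}, {5})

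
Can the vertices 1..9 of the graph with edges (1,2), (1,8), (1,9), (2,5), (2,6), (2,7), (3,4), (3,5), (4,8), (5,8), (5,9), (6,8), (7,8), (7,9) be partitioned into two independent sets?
Yes. Partition: {1, 4, 5, 6, 7}, {2, 3, 8, 9}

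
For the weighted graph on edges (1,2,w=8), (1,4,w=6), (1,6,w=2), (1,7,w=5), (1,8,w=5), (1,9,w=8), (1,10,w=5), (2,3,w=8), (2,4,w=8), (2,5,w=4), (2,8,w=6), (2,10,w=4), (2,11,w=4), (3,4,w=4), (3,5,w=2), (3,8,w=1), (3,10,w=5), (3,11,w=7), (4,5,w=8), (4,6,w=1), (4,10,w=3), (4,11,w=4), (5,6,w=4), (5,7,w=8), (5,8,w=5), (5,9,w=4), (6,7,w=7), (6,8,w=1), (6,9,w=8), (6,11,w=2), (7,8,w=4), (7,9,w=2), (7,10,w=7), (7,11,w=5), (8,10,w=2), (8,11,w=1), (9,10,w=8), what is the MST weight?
20 (MST edges: (1,6,w=2), (2,5,w=4), (3,5,w=2), (3,8,w=1), (4,6,w=1), (5,9,w=4), (6,8,w=1), (7,9,w=2), (8,10,w=2), (8,11,w=1); sum of weights 2 + 4 + 2 + 1 + 1 + 4 + 1 + 2 + 2 + 1 = 20)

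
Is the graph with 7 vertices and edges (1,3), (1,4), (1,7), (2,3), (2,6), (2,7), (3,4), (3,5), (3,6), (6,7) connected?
Yes (BFS from 1 visits [1, 3, 4, 7, 2, 5, 6] — all 7 vertices reached)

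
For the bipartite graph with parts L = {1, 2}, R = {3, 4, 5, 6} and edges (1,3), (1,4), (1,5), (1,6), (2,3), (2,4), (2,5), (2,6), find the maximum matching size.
2 (matching: (1,6), (2,5); upper bound min(|L|,|R|) = min(2,4) = 2)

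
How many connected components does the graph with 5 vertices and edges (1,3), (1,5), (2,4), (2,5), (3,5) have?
1 (components: {1, 2, 3, 4, 5})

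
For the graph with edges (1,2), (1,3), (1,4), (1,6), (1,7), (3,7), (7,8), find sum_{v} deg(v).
14 (handshake: sum of degrees = 2|E| = 2 x 7 = 14)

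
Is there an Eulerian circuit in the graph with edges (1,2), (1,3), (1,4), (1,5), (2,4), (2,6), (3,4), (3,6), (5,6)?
No (4 vertices have odd degree: {2, 3, 4, 6}; Eulerian circuit requires 0)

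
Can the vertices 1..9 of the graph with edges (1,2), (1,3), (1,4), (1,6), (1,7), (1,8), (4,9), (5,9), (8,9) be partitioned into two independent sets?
Yes. Partition: {1, 9}, {2, 3, 4, 5, 6, 7, 8}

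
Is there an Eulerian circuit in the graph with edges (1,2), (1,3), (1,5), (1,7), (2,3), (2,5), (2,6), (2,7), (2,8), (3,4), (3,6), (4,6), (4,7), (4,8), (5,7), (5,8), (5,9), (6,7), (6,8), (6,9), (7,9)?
No (2 vertices have odd degree: {5, 9}; Eulerian circuit requires 0)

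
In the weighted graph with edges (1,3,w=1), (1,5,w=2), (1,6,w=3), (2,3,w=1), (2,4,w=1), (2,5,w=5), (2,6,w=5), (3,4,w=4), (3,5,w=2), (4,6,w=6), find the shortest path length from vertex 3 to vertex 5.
2 (path: 3 -> 5; weights 2 = 2)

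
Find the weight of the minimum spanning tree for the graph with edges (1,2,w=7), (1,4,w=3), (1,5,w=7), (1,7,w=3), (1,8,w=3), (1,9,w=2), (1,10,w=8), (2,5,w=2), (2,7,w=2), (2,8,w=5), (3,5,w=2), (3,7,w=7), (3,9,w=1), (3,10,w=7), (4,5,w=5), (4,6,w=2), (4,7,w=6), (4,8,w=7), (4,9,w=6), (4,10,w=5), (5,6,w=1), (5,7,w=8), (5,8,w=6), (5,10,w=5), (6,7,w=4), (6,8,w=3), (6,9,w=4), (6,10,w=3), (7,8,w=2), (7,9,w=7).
17 (MST edges: (1,9,w=2), (2,5,w=2), (2,7,w=2), (3,5,w=2), (3,9,w=1), (4,6,w=2), (5,6,w=1), (6,10,w=3), (7,8,w=2); sum of weights 2 + 2 + 2 + 2 + 1 + 2 + 1 + 3 + 2 = 17)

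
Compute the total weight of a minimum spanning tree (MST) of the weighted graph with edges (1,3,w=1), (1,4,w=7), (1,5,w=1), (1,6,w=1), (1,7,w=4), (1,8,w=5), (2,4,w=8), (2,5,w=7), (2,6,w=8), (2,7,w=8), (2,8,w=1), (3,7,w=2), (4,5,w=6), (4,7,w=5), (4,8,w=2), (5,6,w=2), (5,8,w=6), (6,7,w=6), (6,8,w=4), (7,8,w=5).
12 (MST edges: (1,3,w=1), (1,5,w=1), (1,6,w=1), (2,8,w=1), (3,7,w=2), (4,8,w=2), (6,8,w=4); sum of weights 1 + 1 + 1 + 1 + 2 + 2 + 4 = 12)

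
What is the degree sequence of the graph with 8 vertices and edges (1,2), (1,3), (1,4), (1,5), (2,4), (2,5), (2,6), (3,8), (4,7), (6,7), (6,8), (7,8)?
[4, 4, 3, 3, 3, 3, 2, 2] (degrees: deg(1)=4, deg(2)=4, deg(3)=2, deg(4)=3, deg(5)=2, deg(6)=3, deg(7)=3, deg(8)=3)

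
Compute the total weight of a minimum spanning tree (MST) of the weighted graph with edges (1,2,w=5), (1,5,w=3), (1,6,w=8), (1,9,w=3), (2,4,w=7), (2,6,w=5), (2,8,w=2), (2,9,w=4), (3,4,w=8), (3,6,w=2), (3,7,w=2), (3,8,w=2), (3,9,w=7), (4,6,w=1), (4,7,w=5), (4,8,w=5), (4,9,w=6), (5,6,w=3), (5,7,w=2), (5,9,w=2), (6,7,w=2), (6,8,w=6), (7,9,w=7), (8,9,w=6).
16 (MST edges: (1,5,w=3), (2,8,w=2), (3,6,w=2), (3,7,w=2), (3,8,w=2), (4,6,w=1), (5,7,w=2), (5,9,w=2); sum of weights 3 + 2 + 2 + 2 + 2 + 1 + 2 + 2 = 16)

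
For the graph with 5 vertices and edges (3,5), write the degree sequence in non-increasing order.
[1, 1, 0, 0, 0] (degrees: deg(1)=0, deg(2)=0, deg(3)=1, deg(4)=0, deg(5)=1)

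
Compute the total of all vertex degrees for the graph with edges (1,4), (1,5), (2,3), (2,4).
8 (handshake: sum of degrees = 2|E| = 2 x 4 = 8)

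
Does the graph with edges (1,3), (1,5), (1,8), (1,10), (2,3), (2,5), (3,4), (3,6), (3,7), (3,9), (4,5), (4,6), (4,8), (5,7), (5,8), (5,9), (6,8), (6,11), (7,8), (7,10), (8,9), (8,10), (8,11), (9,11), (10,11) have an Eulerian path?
Yes — and in fact it has an Eulerian circuit (the graph is connected and all 11 vertices have even degree)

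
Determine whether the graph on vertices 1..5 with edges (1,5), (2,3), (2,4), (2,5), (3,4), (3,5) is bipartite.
No (odd cycle of length 3: 2 -> 5 -> 3 -> 2)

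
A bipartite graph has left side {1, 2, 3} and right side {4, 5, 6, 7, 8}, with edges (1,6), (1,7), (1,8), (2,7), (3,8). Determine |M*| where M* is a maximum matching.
3 (matching: (1,6), (2,7), (3,8); upper bound min(|L|,|R|) = min(3,5) = 3)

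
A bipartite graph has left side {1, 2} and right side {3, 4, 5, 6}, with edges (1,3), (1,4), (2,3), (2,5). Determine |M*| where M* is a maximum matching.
2 (matching: (1,4), (2,5); upper bound min(|L|,|R|) = min(2,4) = 2)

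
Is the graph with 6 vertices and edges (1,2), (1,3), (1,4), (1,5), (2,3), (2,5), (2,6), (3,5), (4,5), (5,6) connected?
Yes (BFS from 1 visits [1, 2, 3, 4, 5, 6] — all 6 vertices reached)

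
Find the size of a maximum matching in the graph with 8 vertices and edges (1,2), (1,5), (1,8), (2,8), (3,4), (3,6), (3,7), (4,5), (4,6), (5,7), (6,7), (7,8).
4 (matching: (1,2), (3,6), (4,5), (7,8); upper bound floor(n/2) = floor(8/2) = 4)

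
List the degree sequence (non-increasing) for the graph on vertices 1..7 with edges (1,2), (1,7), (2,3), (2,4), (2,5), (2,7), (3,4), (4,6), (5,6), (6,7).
[5, 3, 3, 3, 2, 2, 2] (degrees: deg(1)=2, deg(2)=5, deg(3)=2, deg(4)=3, deg(5)=2, deg(6)=3, deg(7)=3)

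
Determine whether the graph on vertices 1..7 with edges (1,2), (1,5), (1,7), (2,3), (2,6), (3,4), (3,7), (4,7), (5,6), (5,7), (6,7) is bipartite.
No (odd cycle of length 3: 7 -> 1 -> 5 -> 7)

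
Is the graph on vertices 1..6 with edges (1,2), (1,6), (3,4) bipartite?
Yes. Partition: {1, 3, 5}, {2, 4, 6}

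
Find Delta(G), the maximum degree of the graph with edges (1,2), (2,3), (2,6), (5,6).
3 (attained at vertex 2)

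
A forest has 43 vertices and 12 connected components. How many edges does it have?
31 (Each of the 12 component trees on V_i vertices has V_i - 1 edges; summing gives V - C = 43 - 12 = 31)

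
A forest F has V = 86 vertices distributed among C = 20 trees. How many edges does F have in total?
66 (Each of the 20 component trees on V_i vertices has V_i - 1 edges; summing gives V - C = 86 - 20 = 66)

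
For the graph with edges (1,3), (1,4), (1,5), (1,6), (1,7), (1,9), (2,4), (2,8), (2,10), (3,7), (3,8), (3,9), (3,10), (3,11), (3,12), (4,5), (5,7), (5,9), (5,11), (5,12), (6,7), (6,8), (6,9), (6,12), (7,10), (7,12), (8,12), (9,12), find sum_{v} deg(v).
56 (handshake: sum of degrees = 2|E| = 2 x 28 = 56)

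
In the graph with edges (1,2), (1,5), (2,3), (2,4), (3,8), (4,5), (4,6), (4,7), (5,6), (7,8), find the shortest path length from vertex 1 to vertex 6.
2 (path: 1 -> 5 -> 6, 2 edges)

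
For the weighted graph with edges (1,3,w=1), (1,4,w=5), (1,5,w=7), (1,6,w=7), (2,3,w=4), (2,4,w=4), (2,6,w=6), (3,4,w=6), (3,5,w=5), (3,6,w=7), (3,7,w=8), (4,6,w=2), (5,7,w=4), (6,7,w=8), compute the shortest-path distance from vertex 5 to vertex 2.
9 (path: 5 -> 3 -> 2; weights 5 + 4 = 9)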